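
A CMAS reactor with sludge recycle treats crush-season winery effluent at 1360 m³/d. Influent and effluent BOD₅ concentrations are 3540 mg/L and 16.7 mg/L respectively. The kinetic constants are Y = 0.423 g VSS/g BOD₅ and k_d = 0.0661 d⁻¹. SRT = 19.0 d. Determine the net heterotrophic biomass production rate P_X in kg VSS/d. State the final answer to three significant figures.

Y_obs = Y / (1 + k_d θ_c) = 0.423 / (1 + 0.0661 × 19.0) = 0.423 / 2.256 = 0.1875.
Q·(S₀ − S) = 1360 × (3540 − 16.7) × 10⁻³ = 4792 kg/d removed.
Biomass produced: P_X = Y_obs·Q·ΔS = 0.1875 × 4792 ≈ 898.5 kg VSS/d.

P_X ≈ 898 kg VSS/d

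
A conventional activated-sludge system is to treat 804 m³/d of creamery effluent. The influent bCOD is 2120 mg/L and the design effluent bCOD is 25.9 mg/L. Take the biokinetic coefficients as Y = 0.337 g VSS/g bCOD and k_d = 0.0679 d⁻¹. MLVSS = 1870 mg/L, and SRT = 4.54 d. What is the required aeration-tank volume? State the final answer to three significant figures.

Steady-state biomass mass balance: V·X·(1 + k_d·θ_c) = Y·Q·(S₀ − S)·θ_c, so V = 0.337 × 804 × (2120 − 25.9) × 4.54 / [1870 × (1 + 0.0679 × 4.54)] = 2.58×10^6 / 2446 = 1053 m³.

V ≈ 1050 m³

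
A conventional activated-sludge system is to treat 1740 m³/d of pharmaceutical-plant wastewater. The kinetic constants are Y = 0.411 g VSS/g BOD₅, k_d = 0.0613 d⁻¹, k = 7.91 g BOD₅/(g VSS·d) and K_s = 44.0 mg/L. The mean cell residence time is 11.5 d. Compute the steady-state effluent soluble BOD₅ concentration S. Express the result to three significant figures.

For a completely mixed reactor with recycle the Lawrence–McCarty relation gives S = K_s·(1 + k_d·θ_c) / [θ_c·(Y·k − k_d) − 1] = 44.0 × (1 + 0.0613 × 11.5) / [11.5 × (0.411 × 7.91 − 0.0613) − 1] = 75.02 / 35.68 = 2.102 mg/L.

S ≈ 2.10 mg/L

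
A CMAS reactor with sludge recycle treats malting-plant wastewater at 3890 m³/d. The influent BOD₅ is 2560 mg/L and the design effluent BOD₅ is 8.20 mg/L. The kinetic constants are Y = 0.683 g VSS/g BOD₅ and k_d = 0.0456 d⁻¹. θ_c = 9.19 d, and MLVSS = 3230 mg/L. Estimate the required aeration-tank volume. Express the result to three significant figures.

Steady-state biomass mass balance: V·X·(1 + k_d·θ_c) = Y·Q·(S₀ − S)·θ_c, so V = 0.683 × 3890 × (2560 − 8.20) × 9.19 / [3230 × (1 + 0.0456 × 9.19)] = 6.23×10^7 / 4584 = 13593 m³.

V ≈ 13600 m³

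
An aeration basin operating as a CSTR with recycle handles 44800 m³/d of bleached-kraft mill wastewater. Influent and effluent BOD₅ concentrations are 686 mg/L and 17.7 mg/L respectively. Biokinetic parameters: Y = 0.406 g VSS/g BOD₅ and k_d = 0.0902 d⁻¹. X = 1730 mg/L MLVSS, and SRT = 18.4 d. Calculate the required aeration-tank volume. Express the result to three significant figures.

V ≈ 48600 m³

Steady-state biomass mass balance: V·X·(1 + k_d·θ_c) = Y·Q·(S₀ − S)·θ_c, so V = 0.406 × 44800 × (686 − 17.7) × 18.4 / [1730 × (1 + 0.0902 × 18.4)] = 2.24×10^8 / 4601 = 48609 m³.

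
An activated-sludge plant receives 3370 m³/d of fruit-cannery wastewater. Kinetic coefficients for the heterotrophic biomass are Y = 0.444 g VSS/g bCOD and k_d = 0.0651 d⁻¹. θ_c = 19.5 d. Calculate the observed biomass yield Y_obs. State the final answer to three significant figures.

Observed yield with endogenous decay: Y_obs = Y / (1 + k_d·θ_c) = 0.444 / (1 + 0.0651 × 19.5) = 0.444 / 2.269 = 0.1956 g VSS/g bCOD.

Y_obs ≈ 0.196 g VSS/g bCOD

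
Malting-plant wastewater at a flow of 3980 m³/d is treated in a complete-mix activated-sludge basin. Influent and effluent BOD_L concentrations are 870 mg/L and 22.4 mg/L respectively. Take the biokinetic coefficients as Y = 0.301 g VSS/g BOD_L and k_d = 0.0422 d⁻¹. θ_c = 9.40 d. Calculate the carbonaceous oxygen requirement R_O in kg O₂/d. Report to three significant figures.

R_O ≈ 2340 kg O₂/d

Correct the yield for decay: Y_obs = Y/(1 + k_d θ_c) = 0.301 / (1 + 0.0422 × 9.40) = 0.301 / 1.397 = 0.2155.
Substrate removed = Q·(S₀ − S) = 3980 m³/d × (870 − 22.4) g/m³ = 3.37×10^6 g/d = 3373 kg/d.
Net sludge production P_X = 0.2155 × 3373 = 727.0 kg VSS/d.
R_O = Q·(S₀ − S) − 1.42·P_X = 3373 − 1.42 × 727.0 = 2341 kg O₂/d.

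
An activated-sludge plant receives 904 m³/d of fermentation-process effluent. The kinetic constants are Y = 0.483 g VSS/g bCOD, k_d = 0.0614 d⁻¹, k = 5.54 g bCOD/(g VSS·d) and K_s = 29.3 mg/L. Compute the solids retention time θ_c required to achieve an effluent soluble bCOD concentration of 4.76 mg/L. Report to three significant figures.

θ_c ≈ 3.20 d

Specific growth rate at S = 4.76 mg/L: μ = YkS/(K_s+S) = 0.483·5.54·4.76/(29.3+4.76) = 0.3740 d⁻¹.
θ_c = 1/(μ − k_d) = 1/(0.3740 − 0.0614) = 1/0.3126 = 3.199 d.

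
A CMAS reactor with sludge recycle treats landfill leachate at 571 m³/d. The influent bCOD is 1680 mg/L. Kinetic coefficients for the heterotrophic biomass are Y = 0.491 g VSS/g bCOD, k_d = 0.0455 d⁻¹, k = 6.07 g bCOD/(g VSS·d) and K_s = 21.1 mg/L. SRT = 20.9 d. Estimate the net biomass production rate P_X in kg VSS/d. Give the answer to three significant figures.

From the Monod/SRT balance for a CMAS, S = K_s·(1+k_d θ_c)/[θ_c·(Y k − k_d) − 1] = 21.1 × (1 + 0.0455 × 20.9) / [20.9 × (0.491 × 6.07 − 0.0455) − 1] = 41.17 / 60.34 = 0.6822 mg/L.
Y_obs = Y / (1 + k_d θ_c) = 0.491 / (1 + 0.0455 × 20.9) = 0.491 / 1.951 = 0.2517.
Q·(S₀ − S) = 571 × (1680 − 0.682) × 10⁻³ = 958.9 kg/d removed.
P_X = Y_obs · Q(S₀ − S) = 0.2517 × 958.9 = 241.3 kg VSS/d.

P_X ≈ 241 kg VSS/d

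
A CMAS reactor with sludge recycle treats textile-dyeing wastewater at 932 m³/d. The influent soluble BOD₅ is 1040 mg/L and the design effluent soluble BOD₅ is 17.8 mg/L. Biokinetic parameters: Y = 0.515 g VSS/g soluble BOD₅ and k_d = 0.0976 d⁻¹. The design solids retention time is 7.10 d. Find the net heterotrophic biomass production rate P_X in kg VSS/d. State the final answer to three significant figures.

The observed yield is Y_obs = Y/(1 + k_d·θ_c) = 0.515 / (1 + 0.0976 × 7.10) = 0.515 / 1.693 = 0.3042 g VSS per g soluble BOD₅ removed.
Substrate removed = Q·(S₀ − S) = 932 m³/d × (1040 − 17.8) g/m³ = 9.53×10^5 g/d = 952.7 kg/d.
P_X = Y_obs · Q(S₀ − S) = 0.3042 × 952.7 = 289.8 kg VSS/d.

P_X ≈ 290 kg VSS/d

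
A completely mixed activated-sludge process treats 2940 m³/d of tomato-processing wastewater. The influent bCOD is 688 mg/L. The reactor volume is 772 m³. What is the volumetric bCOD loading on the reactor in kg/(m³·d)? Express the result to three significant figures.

L_v ≈ 2.62 kg bCOD/(m³·d)

Volumetric loading L_v = Q·S₀ / V = 2940 × 688 g/m³ / 772.0 m³ = 2620 g/(m³·d) = 2.620 kg bCOD/(m³·d).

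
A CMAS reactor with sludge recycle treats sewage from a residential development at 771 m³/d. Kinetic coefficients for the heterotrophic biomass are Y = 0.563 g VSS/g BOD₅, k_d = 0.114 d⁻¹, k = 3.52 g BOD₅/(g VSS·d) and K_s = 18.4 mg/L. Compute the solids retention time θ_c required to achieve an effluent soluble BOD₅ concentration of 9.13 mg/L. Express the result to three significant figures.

At the target effluent, Y k S/(K_s+S) = 0.563×3.52×9.13/27.53 = 0.6572 d⁻¹.
θ_c = 1/(μ − k_d) = 1/(0.6572 − 0.114) = 1/0.5432 = 1.841 d.

θ_c ≈ 1.84 d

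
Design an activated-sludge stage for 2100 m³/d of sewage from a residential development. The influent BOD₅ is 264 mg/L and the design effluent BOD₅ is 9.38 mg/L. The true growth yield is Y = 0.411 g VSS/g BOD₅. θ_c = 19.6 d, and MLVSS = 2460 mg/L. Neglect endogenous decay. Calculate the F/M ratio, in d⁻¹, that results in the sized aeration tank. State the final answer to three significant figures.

V·X = Y·Q·ΔS·θ_c gives V = 0.411 × 2100 × (264 − 9.38) × 19.6 / 2460 = 1751 m³.
Food-to-microorganism ratio F/M = Q S₀ / (V X) = 2100 × 264 / (1751 × 2460) = 0.1287 d⁻¹.

F/M ≈ 0.129 d⁻¹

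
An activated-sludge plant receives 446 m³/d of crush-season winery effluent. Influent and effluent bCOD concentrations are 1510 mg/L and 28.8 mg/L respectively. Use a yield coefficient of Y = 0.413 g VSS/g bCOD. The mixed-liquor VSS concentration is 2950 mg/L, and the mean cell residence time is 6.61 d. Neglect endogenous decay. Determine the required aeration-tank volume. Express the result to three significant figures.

Biomass mass balance (decay neglected): V·X = Y·Q·(S₀ − S)·θ_c, so V = 0.413 × 446 × (1510 − 28.8) × 6.61 / 2950 = 611.3 m³.

V ≈ 611 m³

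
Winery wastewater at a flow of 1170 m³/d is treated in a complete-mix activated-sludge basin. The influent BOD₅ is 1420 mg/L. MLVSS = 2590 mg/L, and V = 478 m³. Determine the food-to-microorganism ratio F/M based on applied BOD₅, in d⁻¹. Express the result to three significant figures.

F/M = applied load / biomass = Q·S₀/(V·X) = 1170 × 1420 / (478.0 × 2590) = 1.342 d⁻¹.

F/M ≈ 1.34 d⁻¹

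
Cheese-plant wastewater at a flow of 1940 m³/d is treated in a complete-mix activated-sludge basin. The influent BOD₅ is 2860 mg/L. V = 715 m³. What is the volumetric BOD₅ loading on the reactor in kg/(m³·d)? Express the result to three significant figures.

L_v = Q S₀ / V = 1940 × 2860 × 10⁻³ / 715.0 = 7.760 kg/(m³·d).

L_v ≈ 7.76 kg BOD₅/(m³·d)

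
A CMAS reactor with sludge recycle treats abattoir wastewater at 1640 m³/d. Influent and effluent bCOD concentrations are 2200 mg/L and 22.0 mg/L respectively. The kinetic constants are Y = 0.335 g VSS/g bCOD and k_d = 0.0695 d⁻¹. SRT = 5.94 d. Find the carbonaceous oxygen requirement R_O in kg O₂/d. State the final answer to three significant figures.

R_O ≈ 2370 kg O₂/d

The observed yield is Y_obs = Y/(1 + k_d·θ_c) = 0.335 / (1 + 0.0695 × 5.94) = 0.335 / 1.413 = 0.2371 g VSS per g bCOD removed.
ΔS = 2200 − 22.0 = 2178 mg/L, so the substrate removal rate is 1640 × 2178/1000 = 3572 kg bCOD/d.
Net sludge production P_X = 0.2371 × 3572 = 846.9 kg VSS/d.
R_O = Q·ΔS − 1.42 P_X = 3572 − 1203 = 2369 kg O₂/d.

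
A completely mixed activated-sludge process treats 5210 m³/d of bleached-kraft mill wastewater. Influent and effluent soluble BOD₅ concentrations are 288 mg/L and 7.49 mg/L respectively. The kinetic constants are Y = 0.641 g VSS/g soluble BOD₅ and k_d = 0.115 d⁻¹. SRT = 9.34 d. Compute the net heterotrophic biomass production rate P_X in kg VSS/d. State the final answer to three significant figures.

Correct the yield for decay: Y_obs = Y/(1 + k_d θ_c) = 0.641 / (1 + 0.115 × 9.34) = 0.641 / 2.074 = 0.3090.
Mass of soluble BOD₅ removed per day: Q(S₀ − S) = 5210 × 280.5 g/m³ = 1461 kg/d.
Biomass produced: P_X = Y_obs·Q·ΔS = 0.3090 × 1461 ≈ 451.7 kg VSS/d.

P_X ≈ 452 kg VSS/d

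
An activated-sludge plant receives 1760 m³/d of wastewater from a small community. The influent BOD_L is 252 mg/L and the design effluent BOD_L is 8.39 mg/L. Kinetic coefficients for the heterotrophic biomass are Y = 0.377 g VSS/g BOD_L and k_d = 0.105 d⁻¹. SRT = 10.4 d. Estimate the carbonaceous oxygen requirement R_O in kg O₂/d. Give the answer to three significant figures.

Y_obs = Y / (1 + k_d θ_c) = 0.377 / (1 + 0.105 × 10.4) = 0.377 / 2.092 = 0.1802.
ΔS = 252 − 8.39 = 243.6 mg/L, so the substrate removal rate is 1760 × 243.6/1000 = 428.8 kg BOD_L/d.
Net sludge production P_X = 0.1802 × 428.8 = 77.27 kg VSS/d.
R_O = Q·ΔS − 1.42 P_X = 428.8 − 109.7 = 319.0 kg O₂/d.

R_O ≈ 319 kg O₂/d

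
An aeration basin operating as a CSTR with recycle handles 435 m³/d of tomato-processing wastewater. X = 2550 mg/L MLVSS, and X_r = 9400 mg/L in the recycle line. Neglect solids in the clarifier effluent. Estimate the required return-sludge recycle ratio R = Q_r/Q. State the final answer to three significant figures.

R ≈ 0.372

Mass balance around the secondary clarifier (neglecting effluent solids): R = X / (X_r − X) = 2550 / (9400 − 2550) = 0.3723.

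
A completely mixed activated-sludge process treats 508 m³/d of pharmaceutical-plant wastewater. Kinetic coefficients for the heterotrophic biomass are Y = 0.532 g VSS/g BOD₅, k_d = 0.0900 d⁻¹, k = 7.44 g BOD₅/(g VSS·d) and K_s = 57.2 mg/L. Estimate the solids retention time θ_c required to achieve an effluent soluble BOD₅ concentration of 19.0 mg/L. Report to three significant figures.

θ_c ≈ 1.11 d

From 1/θ_c = Y·k·S/(K_s + S) − k_d: Y·k·S/(K_s+S) = 0.532 × 7.44 × 19.0 / (57.2 + 19.0) = 0.9869 d⁻¹.
Then 1/θ_c = μ − k_d = 0.9869 − 0.0900 = 0.8969 d⁻¹, giving θ_c = 1.115 d.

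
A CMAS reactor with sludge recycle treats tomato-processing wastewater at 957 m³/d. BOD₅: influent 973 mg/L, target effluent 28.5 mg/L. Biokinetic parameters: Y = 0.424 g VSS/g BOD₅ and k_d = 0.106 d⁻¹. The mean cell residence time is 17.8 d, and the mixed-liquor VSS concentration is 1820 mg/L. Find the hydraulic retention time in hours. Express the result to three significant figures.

τ ≈ 32.6 h

Rearranging the biomass balance for a CMAS with decay, V = Y·Q·ΔS·θ_c / [X·(1+k_d θ_c)] = 0.424 × 957 × (973 − 28.5) × 17.8 / [1820 × (1 + 0.106 × 17.8)] = 6.82×10^6 / 5254 = 1298 m³.
τ = V/Q = 1298/957 = 1.357 d, or 32.56 h.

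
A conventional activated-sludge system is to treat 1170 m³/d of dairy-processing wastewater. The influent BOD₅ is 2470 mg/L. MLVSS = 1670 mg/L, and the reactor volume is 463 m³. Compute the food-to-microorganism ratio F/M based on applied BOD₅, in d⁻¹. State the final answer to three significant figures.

F/M ≈ 3.74 d⁻¹

F/M = Q·S₀ / (V·X) = 1170 × 2470 / (463.0 × 1670) = 3.738 g BOD₅·(g VSS·d)⁻¹.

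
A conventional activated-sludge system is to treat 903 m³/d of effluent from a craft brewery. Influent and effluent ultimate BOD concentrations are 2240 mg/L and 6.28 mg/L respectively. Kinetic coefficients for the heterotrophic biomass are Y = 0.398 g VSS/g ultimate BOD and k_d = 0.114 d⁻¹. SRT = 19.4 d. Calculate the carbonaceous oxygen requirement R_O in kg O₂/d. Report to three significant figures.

R_O ≈ 1660 kg O₂/d

The observed yield is Y_obs = Y/(1 + k_d·θ_c) = 0.398 / (1 + 0.114 × 19.4) = 0.398 / 3.212 = 0.1239 g VSS per g ultimate BOD removed.
ΔS = 2240 − 6.28 = 2234 mg/L, so the substrate removal rate is 903 × 2234/1000 = 2017 kg ultimate BOD/d.
P_X = Y_obs·Q·(S₀ − S) = 0.1239 × 2017 = 250.0 kg VSS/d.
R_O = Q·ΔS − 1.42 P_X = 2017 − 354.9 = 1662 kg O₂/d.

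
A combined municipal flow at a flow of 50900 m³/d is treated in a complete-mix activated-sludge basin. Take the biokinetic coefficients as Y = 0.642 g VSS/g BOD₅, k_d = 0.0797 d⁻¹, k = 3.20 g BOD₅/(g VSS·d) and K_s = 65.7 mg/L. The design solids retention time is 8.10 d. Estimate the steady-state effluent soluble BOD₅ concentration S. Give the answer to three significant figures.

Effluent substrate depends only on kinetics and SRT: S = K_s(1 + k_d θ_c) / [θ_c(Yk − k_d) − 1] = 65.7 × (1 + 0.0797 × 8.10) / [8.10 × (0.642 × 3.20 − 0.0797) − 1] = 108.1 / 15.00 = 7.210 mg/L.

S ≈ 7.21 mg/L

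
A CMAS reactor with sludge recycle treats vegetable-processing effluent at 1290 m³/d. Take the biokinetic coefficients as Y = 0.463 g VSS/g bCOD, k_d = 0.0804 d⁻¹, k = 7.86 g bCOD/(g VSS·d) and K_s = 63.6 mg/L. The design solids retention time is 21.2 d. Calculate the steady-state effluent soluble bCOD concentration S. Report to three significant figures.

Effluent substrate depends only on kinetics and SRT: S = K_s(1 + k_d θ_c) / [θ_c(Yk − k_d) − 1] = 63.6 × (1 + 0.0804 × 21.2) / [21.2 × (0.463 × 7.86 − 0.0804) − 1] = 172.0 / 74.45 = 2.310 mg/L.

S ≈ 2.31 mg/L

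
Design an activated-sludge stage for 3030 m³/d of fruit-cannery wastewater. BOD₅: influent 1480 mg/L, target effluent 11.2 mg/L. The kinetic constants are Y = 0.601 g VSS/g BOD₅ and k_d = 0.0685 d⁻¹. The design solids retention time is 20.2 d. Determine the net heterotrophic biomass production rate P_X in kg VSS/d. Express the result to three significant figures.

Correct the yield for decay: Y_obs = Y/(1 + k_d θ_c) = 0.601 / (1 + 0.0685 × 20.2) = 0.601 / 2.384 = 0.2521.
Q·(S₀ − S) = 3030 × (1480 − 11.2) × 10⁻³ = 4450 kg/d removed.
P_X = Y_obs · Q(S₀ − S) = 0.2521 × 4450 = 1122 kg VSS/d.

P_X ≈ 1120 kg VSS/d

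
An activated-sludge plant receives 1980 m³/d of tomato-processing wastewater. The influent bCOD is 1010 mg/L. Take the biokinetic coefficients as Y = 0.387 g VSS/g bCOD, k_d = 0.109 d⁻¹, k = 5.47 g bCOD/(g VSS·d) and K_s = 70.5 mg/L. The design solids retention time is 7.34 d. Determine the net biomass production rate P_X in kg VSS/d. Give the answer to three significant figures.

Effluent substrate depends only on kinetics and SRT: S = K_s(1 + k_d θ_c) / [θ_c(Yk − k_d) − 1] = 70.5 × (1 + 0.109 × 7.34) / [7.34 × (0.387 × 5.47 − 0.109) − 1] = 126.9 / 13.74 = 9.238 mg/L.
The observed yield is Y_obs = Y/(1 + k_d·θ_c) = 0.387 / (1 + 0.109 × 7.34) = 0.387 / 1.800 = 0.2150 g VSS per g bCOD removed.
ΔS = 1010 − 9.24 = 1001 mg/L, so the substrate removal rate is 1980 × 1001/1000 = 1982 kg bCOD/d.
Biomass produced: P_X = Y_obs·Q·ΔS = 0.2150 × 1982 ≈ 426.0 kg VSS/d.

P_X ≈ 426 kg VSS/d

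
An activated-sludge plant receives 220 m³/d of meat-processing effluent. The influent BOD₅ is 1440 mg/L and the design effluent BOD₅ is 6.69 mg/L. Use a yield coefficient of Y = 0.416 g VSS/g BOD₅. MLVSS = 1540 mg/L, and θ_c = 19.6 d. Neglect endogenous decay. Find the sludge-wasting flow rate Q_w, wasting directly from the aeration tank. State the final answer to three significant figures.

Biomass mass balance (decay neglected): V·X = Y·Q·(S₀ − S)·θ_c, so V = 0.416 × 220 × (1440 − 6.69) × 19.6 / 1540 = 1670 m³.
With mixed-liquor wasting, θ_c = V/Q_w, so Q_w = V/θ_c = 1670/19.6 = 85.18 m³/d.

Q_w ≈ 85.2 m³/d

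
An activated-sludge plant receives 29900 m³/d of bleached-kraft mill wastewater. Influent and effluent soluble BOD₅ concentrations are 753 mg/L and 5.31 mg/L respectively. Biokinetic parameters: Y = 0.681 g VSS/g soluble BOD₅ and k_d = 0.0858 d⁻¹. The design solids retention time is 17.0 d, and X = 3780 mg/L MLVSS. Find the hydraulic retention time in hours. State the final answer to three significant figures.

τ ≈ 22.4 h

Rearranging the biomass balance for a CMAS with decay, V = Y·Q·ΔS·θ_c / [X·(1+k_d θ_c)] = 0.681 × 29900 × (753 − 5.31) × 17.0 / [3780 × (1 + 0.0858 × 17.0)] = 2.59×10^8 / 9294 = 27849 m³.
HRT = V/Q = 27849 m³ / 29900 m³·d⁻¹ = 0.9314 d × 24 = 22.35 h.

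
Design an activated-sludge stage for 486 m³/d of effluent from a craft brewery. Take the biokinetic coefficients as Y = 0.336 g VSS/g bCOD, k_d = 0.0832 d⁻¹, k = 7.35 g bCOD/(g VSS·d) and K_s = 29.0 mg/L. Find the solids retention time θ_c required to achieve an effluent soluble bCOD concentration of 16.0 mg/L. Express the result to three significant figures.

Specific growth rate at S = 16.0 mg/L: μ = YkS/(K_s+S) = 0.336·7.35·16.0/(29.0+16.0) = 0.8781 d⁻¹.
θ_c = 1/(μ − k_d) = 1/(0.8781 − 0.0832) = 1/0.7949 = 1.258 d.

θ_c ≈ 1.26 d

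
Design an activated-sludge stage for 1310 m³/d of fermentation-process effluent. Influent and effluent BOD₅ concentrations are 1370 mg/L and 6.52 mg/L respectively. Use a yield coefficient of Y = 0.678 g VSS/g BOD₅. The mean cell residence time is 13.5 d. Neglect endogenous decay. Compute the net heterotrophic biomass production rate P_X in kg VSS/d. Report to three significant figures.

No decay correction is needed, so Y_obs = Y = 0.678.
Mass of BOD₅ removed per day: Q(S₀ − S) = 1310 × 1363 g/m³ = 1786 kg/d.
Biomass produced: P_X = Y_obs·Q·ΔS = 0.6780 × 1786 ≈ 1211 kg VSS/d.

P_X ≈ 1210 kg VSS/d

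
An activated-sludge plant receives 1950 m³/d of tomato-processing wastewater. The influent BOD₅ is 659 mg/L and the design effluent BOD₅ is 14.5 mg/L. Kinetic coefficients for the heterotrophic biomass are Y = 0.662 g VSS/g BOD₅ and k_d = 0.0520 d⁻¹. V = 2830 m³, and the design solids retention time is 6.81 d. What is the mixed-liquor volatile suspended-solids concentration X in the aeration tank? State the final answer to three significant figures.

From V·X·(1 + k_d·θ_c) = Y·Q·(S₀ − S)·θ_c: X = 0.662 × 1950 × (659 − 14.5) × 6.81 / [2830 × (1 + 0.0520 × 6.81)] = 1478 mg/L.

X ≈ 1480 mg/L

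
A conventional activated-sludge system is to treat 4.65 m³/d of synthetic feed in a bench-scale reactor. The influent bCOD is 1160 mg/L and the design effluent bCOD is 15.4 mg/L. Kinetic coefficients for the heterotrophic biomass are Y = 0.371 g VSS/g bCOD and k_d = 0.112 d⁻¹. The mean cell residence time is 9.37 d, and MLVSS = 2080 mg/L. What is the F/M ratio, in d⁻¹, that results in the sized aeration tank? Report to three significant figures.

F/M ≈ 0.597 d⁻¹

Steady-state biomass mass balance: V·X·(1 + k_d·θ_c) = Y·Q·(S₀ − S)·θ_c, so V = 0.371 × 4.65 × (1160 − 15.4) × 9.37 / [2080 × (1 + 0.112 × 9.37)] = 1.85×10^4 / 4263 = 4.340 m³.
F/M = applied load / biomass = Q·S₀/(V·X) = 4.65 × 1160 / (4.340 × 2080) = 0.5975 d⁻¹.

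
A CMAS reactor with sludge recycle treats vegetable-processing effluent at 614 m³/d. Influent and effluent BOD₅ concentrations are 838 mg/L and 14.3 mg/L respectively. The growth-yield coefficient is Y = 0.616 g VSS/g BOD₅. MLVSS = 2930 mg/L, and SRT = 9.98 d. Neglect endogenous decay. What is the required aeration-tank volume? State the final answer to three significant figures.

V ≈ 1060 m³

V·X = Y·Q·ΔS·θ_c gives V = 0.616 × 614 × (838 − 14.3) × 9.98 / 2930 = 1061 m³.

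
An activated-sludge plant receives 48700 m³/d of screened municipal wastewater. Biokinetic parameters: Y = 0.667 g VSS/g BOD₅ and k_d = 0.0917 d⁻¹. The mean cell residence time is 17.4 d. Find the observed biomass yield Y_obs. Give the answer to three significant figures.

The observed yield is Y_obs = Y/(1 + k_d·θ_c) = 0.667 / (1 + 0.0917 × 17.4) = 0.667 / 2.596 = 0.2570 g VSS per g BOD₅ removed.

Y_obs ≈ 0.257 g VSS/g BOD₅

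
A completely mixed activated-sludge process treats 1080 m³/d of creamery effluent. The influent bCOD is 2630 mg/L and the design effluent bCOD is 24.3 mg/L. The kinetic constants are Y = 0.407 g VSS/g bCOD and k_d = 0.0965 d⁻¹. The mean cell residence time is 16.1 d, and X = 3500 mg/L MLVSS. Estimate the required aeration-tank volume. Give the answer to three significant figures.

V ≈ 2060 m³

Steady-state biomass mass balance: V·X·(1 + k_d·θ_c) = Y·Q·(S₀ − S)·θ_c, so V = 0.407 × 1080 × (2630 − 24.3) × 16.1 / [3500 × (1 + 0.0965 × 16.1)] = 1.84×10^7 / 8938 = 2063 m³.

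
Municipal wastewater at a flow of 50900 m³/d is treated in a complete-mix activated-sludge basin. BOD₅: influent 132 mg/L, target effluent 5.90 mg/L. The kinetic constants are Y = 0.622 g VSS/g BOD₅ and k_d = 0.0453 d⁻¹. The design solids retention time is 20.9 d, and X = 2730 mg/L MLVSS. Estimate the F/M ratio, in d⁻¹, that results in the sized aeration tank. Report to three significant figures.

Steady-state biomass mass balance: V·X·(1 + k_d·θ_c) = Y·Q·(S₀ − S)·θ_c, so V = 0.622 × 50900 × (132 − 5.90) × 20.9 / [2730 × (1 + 0.0453 × 20.9)] = 8.34×10^7 / 5315 = 15700 m³.
Food-to-microorganism ratio F/M = Q S₀ / (V X) = 50900 × 132 / (15700 × 2730) = 0.1568 d⁻¹.

F/M ≈ 0.157 d⁻¹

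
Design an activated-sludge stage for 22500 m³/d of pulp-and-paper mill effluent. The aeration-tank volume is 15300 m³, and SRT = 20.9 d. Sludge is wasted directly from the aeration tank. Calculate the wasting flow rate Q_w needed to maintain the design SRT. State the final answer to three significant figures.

Wasting from the aeration tank: Q_w = V / θ_c = 15300 / 20.9 = 732.1 m³/d.

Q_w ≈ 732 m³/d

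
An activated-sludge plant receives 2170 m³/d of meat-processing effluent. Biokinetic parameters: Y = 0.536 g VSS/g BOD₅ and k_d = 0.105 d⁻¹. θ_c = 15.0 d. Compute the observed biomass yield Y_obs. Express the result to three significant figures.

Y_obs ≈ 0.208 g VSS/g BOD₅

Observed yield with endogenous decay: Y_obs = Y / (1 + k_d·θ_c) = 0.536 / (1 + 0.105 × 15.0) = 0.536 / 2.575 = 0.2082 g VSS/g BOD₅.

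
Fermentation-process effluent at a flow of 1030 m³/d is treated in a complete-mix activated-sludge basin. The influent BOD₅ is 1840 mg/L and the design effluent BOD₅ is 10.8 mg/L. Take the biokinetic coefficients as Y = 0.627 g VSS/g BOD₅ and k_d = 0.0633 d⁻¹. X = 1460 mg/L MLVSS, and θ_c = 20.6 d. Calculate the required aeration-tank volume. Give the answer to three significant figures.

Rearranging the biomass balance for a CMAS with decay, V = Y·Q·ΔS·θ_c / [X·(1+k_d θ_c)] = 0.627 × 1030 × (1840 − 10.8) × 20.6 / [1460 × (1 + 0.0633 × 20.6)] = 2.43×10^7 / 3364 = 7234 m³.

V ≈ 7230 m³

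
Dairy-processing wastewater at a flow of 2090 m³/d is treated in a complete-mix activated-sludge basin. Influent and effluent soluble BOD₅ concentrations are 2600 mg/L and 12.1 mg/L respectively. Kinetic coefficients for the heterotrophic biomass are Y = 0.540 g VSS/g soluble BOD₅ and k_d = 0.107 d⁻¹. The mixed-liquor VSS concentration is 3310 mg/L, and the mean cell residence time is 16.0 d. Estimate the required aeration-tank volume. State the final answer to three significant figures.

V ≈ 5210 m³

Steady-state biomass mass balance: V·X·(1 + k_d·θ_c) = Y·Q·(S₀ − S)·θ_c, so V = 0.540 × 2090 × (2600 − 12.1) × 16.0 / [3310 × (1 + 0.107 × 16.0)] = 4.67×10^7 / 8977 = 5206 m³.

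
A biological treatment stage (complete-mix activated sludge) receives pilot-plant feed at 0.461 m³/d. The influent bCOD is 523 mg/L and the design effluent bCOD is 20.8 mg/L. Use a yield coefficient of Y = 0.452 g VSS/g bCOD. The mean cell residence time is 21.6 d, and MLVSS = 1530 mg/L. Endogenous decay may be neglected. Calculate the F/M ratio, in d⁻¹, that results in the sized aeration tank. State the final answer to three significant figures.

Biomass mass balance (decay neglected): V·X = Y·Q·(S₀ − S)·θ_c, so V = 0.452 × 0.461 × (523 − 20.8) × 21.6 / 1530 = 1.477 m³.
Food-to-microorganism ratio F/M = Q S₀ / (V X) = 0.461 × 523 / (1.477 × 1530) = 0.1067 d⁻¹.

F/M ≈ 0.107 d⁻¹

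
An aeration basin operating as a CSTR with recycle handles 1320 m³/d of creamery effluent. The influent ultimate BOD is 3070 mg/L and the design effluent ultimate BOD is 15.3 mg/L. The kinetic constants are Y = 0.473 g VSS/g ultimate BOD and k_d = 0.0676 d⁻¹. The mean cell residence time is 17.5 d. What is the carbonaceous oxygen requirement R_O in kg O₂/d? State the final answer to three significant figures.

The observed yield is Y_obs = Y/(1 + k_d·θ_c) = 0.473 / (1 + 0.0676 × 17.5) = 0.473 / 2.183 = 0.2167 g VSS per g ultimate BOD removed.
Substrate removed = Q·(S₀ − S) = 1320 m³/d × (3070 − 15.3) g/m³ = 4.03×10^6 g/d = 4032 kg/d.
P_X = Y_obs·Q·(S₀ − S) = 0.2167 × 4032 = 873.7 kg VSS/d.
Carbonaceous O₂ demand = substrate oxidised − cell-mass equivalent = 4032 − 1.42 × 873.7 = 2792 kg O₂/d.

R_O ≈ 2790 kg O₂/d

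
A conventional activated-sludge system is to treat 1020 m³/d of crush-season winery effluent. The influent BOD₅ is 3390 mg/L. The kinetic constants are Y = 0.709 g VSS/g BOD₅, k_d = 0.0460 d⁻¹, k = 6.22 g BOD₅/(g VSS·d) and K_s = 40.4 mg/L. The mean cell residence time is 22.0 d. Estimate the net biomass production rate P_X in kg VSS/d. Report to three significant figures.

P_X ≈ 1220 kg VSS/d

From the Monod/SRT balance for a CMAS, S = K_s·(1+k_d θ_c)/[θ_c·(Y k − k_d) − 1] = 40.4 × (1 + 0.0460 × 22.0) / [22.0 × (0.709 × 6.22 − 0.0460) − 1] = 81.28 / 95.01 = 0.8556 mg/L.
Y_obs = Y / (1 + k_d θ_c) = 0.709 / (1 + 0.0460 × 22.0) = 0.709 / 2.012 = 0.3524.
Q·(S₀ − S) = 1020 × (3390 − 0.856) × 10⁻³ = 3457 kg/d removed.
Biomass produced: P_X = Y_obs·Q·ΔS = 0.3524 × 3457 ≈ 1218 kg VSS/d.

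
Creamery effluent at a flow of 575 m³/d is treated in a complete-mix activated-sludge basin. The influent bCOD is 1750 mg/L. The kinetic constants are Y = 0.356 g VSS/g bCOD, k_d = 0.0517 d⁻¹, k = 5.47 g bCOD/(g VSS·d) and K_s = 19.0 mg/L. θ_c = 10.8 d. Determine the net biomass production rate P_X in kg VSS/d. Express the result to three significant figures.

From the Monod/SRT balance for a CMAS, S = K_s·(1+k_d θ_c)/[θ_c·(Y k − k_d) − 1] = 19.0 × (1 + 0.0517 × 10.8) / [10.8 × (0.356 × 5.47 − 0.0517) − 1] = 29.61 / 19.47 = 1.521 mg/L.
Observed yield with endogenous decay: Y_obs = Y / (1 + k_d·θ_c) = 0.356 / (1 + 0.0517 × 10.8) = 0.356 / 1.558 = 0.2284 g VSS/g bCOD.
Mass of bCOD removed per day: Q(S₀ − S) = 575 × 1748 g/m³ = 1005 kg/d.
Net biomass production P_X = Y_obs × Q·(S₀ − S) = 0.2284 × 1005 = 229.7 kg VSS/d.

P_X ≈ 230 kg VSS/d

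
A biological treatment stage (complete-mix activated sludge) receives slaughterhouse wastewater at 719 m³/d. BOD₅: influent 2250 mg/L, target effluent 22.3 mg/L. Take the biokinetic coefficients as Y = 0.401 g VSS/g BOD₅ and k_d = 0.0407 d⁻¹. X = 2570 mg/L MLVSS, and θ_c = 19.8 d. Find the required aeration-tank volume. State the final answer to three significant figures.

Rearranging the biomass balance for a CMAS with decay, V = Y·Q·ΔS·θ_c / [X·(1+k_d θ_c)] = 0.401 × 719 × (2250 − 22.3) × 19.8 / [2570 × (1 + 0.0407 × 19.8)] = 1.27×10^7 / 4641 = 2740 m³.

V ≈ 2740 m³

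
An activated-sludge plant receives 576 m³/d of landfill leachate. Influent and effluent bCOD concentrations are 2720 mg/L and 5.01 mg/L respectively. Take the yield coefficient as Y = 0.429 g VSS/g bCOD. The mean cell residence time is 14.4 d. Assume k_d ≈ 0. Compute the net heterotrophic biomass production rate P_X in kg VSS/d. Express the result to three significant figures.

With endogenous decay neglected, the observed yield equals the true yield: Y_obs = Y = 0.429 g VSS/g bCOD.
ΔS = 2720 − 5.01 = 2715 mg/L, so the substrate removal rate is 576 × 2715/1000 = 1564 kg bCOD/d.
Net biomass production P_X = Y_obs × Q·(S₀ − S) = 0.4290 × 1564 = 670.9 kg VSS/d.

P_X ≈ 671 kg VSS/d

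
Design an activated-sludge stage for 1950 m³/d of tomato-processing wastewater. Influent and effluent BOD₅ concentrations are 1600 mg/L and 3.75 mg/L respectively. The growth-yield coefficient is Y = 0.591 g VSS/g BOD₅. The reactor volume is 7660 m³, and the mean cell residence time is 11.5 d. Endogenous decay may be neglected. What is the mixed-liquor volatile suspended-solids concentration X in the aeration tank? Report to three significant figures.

X ≈ 2760 mg/L

From V·X = Y·Q·(S₀ − S)·θ_c (decay neglected): X = 0.591 × 1950 × (1600 − 3.75) × 11.5 / 7660 = 2762 mg/L.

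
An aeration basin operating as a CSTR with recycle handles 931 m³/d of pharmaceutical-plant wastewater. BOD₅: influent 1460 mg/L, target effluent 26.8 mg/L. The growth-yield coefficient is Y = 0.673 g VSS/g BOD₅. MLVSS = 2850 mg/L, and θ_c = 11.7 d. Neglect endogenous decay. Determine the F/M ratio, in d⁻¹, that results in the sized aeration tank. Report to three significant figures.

V·X = Y·Q·ΔS·θ_c gives V = 0.673 × 931 × (1460 − 26.8) × 11.7 / 2850 = 3686 m³.
F/M = Q·S₀ / (V·X) = 931 × 1460 / (3686 × 2850) = 0.1294 g BOD₅·(g VSS·d)⁻¹.

F/M ≈ 0.129 d⁻¹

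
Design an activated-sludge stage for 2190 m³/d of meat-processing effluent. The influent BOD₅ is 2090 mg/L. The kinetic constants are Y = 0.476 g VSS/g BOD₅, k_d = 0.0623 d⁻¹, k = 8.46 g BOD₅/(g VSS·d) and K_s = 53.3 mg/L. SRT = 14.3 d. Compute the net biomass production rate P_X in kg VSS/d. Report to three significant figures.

P_X ≈ 1150 kg VSS/d

Effluent substrate depends only on kinetics and SRT: S = K_s(1 + k_d θ_c) / [θ_c(Yk − k_d) − 1] = 53.3 × (1 + 0.0623 × 14.3) / [14.3 × (0.476 × 8.46 − 0.0623) − 1] = 100.8 / 55.69 = 1.810 mg/L.
Observed yield with endogenous decay: Y_obs = Y / (1 + k_d·θ_c) = 0.476 / (1 + 0.0623 × 14.3) = 0.476 / 1.891 = 0.2517 g VSS/g BOD₅.
Substrate removed = Q·(S₀ − S) = 2190 m³/d × (2090 − 1.81) g/m³ = 4.57×10^6 g/d = 4573 kg/d.
P_X = Y_obs · Q(S₀ − S) = 0.2517 × 4573 = 1151 kg VSS/d.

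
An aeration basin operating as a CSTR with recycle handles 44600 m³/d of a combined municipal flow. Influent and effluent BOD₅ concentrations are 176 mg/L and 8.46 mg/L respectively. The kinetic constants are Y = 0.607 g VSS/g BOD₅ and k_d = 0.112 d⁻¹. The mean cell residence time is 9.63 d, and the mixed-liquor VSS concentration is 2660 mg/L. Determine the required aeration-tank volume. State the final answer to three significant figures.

From the SRT design equation V = Y Q (S₀−S) θ_c / [X (1 + k_d θ_c)] = 0.607 × 44600 × (176 − 8.46) × 9.63 / [2660 × (1 + 0.112 × 9.63)] = 4.37×10^7 / 5529 = 7900 m³.

V ≈ 7900 m³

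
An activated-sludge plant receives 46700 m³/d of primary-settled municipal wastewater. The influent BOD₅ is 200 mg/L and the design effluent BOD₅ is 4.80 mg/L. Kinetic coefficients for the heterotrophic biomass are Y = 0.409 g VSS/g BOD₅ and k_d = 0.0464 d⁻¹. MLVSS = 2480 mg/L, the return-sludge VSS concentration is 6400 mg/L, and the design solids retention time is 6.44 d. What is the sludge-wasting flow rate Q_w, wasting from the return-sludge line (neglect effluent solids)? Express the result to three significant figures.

From the SRT design equation V = Y Q (S₀−S) θ_c / [X (1 + k_d θ_c)] = 0.409 × 46700 × (200 − 4.80) × 6.44 / [2480 × (1 + 0.0464 × 6.44)] = 2.4×10^7 / 3221 = 7454 m³.
θ_c = V·X/(Q_w·X_r) when wasting from the recycle, so Q_w = V·X/(θ_c·X_r) = 7454 × 2480 / (6.44 × 6400) = 448.5 m³/d.

Q_w ≈ 449 m³/d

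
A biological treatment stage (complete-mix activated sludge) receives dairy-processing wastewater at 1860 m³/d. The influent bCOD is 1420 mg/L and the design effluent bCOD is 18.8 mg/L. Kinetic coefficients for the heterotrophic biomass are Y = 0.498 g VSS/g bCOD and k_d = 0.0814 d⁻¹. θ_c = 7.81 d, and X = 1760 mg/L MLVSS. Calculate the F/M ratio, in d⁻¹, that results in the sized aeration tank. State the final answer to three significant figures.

From the SRT design equation V = Y Q (S₀−S) θ_c / [X (1 + k_d θ_c)] = 0.498 × 1860 × (1420 − 18.8) × 7.81 / [1760 × (1 + 0.0814 × 7.81)] = 1.01×10^7 / 2879 = 3521 m³.
F/M = Q·S₀ / (V·X) = 1860 × 1420 / (3521 × 1760) = 0.4262 g bCOD·(g VSS·d)⁻¹.

F/M ≈ 0.426 d⁻¹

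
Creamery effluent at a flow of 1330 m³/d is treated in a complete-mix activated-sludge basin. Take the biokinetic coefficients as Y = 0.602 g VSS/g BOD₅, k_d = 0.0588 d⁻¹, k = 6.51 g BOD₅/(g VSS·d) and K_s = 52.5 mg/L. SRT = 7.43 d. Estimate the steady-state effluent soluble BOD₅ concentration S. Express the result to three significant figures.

Effluent substrate depends only on kinetics and SRT: S = K_s(1 + k_d θ_c) / [θ_c(Yk − k_d) − 1] = 52.5 × (1 + 0.0588 × 7.43) / [7.43 × (0.602 × 6.51 − 0.0588) − 1] = 75.44 / 27.68 = 2.725 mg/L.

S ≈ 2.73 mg/L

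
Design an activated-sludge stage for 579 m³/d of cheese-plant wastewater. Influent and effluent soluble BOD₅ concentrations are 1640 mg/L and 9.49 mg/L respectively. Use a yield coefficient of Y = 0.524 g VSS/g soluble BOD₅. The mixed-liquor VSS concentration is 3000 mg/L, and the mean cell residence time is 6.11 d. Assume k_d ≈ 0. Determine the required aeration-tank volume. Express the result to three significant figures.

With k_d = 0 the design equation reduces to V = Y Q (S₀−S) θ_c / X = 0.524 × 579 × (1640 − 9.49) × 6.11 / 3000 = 1008 m³.

V ≈ 1010 m³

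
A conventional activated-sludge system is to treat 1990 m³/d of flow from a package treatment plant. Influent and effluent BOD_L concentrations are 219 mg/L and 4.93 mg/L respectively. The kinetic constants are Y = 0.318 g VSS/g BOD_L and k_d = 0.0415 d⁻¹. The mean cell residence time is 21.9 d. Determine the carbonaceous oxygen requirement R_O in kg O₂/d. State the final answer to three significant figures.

Correct the yield for decay: Y_obs = Y/(1 + k_d θ_c) = 0.318 / (1 + 0.0415 × 21.9) = 0.318 / 1.909 = 0.1666.
Substrate removed = Q·(S₀ − S) = 1990 m³/d × (219 − 4.93) g/m³ = 4.26×10^5 g/d = 426.0 kg/d.
Net sludge production P_X = 0.1666 × 426.0 = 70.97 kg VSS/d.
R_O = Q·ΔS − 1.42 P_X = 426.0 − 100.8 = 325.2 kg O₂/d.

R_O ≈ 325 kg O₂/d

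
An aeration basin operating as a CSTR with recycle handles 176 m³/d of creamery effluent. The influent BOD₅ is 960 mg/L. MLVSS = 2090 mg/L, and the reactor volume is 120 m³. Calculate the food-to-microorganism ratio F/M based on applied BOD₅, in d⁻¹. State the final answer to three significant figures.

F/M ≈ 0.674 d⁻¹

Food-to-microorganism ratio F/M = Q S₀ / (V X) = 176 × 960 / (120.0 × 2090) = 0.6737 d⁻¹.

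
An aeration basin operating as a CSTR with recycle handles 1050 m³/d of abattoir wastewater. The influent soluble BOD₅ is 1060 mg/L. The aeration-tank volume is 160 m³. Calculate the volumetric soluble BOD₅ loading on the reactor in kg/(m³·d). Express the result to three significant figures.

Volumetric loading L_v = Q·S₀ / V = 1050 × 1060 g/m³ / 160.0 m³ = 6956 g/(m³·d) = 6.956 kg soluble BOD₅/(m³·d).

L_v ≈ 6.96 kg soluble BOD₅/(m³·d)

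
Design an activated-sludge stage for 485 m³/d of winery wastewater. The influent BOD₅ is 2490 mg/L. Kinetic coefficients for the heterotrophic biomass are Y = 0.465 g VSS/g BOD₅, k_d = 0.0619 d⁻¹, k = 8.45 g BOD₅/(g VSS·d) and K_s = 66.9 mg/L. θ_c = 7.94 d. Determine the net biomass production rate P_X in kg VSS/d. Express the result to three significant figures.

P_X ≈ 376 kg VSS/d

Effluent substrate depends only on kinetics and SRT: S = K_s(1 + k_d θ_c) / [θ_c(Yk − k_d) − 1] = 66.9 × (1 + 0.0619 × 7.94) / [7.94 × (0.465 × 8.45 − 0.0619) − 1] = 99.78 / 29.71 = 3.359 mg/L.
The observed yield is Y_obs = Y/(1 + k_d·θ_c) = 0.465 / (1 + 0.0619 × 7.94) = 0.465 / 1.491 = 0.3118 g VSS per g BOD₅ removed.
Mass of BOD₅ removed per day: Q(S₀ − S) = 485 × 2487 g/m³ = 1206 kg/d.
Net biomass production P_X = Y_obs × Q·(S₀ − S) = 0.3118 × 1206 = 376.0 kg VSS/d.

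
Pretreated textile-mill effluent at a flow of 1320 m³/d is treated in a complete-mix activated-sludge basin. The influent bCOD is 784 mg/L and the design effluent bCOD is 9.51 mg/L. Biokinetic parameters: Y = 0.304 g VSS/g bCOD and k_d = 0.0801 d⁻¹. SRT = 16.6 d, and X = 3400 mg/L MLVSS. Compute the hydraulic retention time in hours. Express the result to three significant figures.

τ ≈ 11.8 h

Rearranging the biomass balance for a CMAS with decay, V = Y·Q·ΔS·θ_c / [X·(1+k_d θ_c)] = 0.304 × 1320 × (784 − 9.51) × 16.6 / [3400 × (1 + 0.0801 × 16.6)] = 5.16×10^6 / 7921 = 651.3 m³.
Hydraulic retention time τ = V/Q = 651.3 / 1320 = 0.4934 d = 11.84 h.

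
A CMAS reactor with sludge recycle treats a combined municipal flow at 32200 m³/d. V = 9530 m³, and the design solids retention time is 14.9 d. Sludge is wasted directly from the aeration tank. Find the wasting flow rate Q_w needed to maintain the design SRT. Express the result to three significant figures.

Wasting from the aeration tank: Q_w = V / θ_c = 9530 / 14.9 = 639.6 m³/d.

Q_w ≈ 640 m³/d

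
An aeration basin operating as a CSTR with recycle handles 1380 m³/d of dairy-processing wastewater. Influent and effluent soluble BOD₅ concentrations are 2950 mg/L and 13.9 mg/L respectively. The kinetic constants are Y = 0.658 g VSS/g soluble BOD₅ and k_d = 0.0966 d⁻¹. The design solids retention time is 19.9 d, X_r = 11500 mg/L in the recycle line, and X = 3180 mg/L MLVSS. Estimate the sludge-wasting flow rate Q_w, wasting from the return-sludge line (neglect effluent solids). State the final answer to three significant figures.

Q_w ≈ 79.3 m³/d

From the SRT design equation V = Y Q (S₀−S) θ_c / [X (1 + k_d θ_c)] = 0.658 × 1380 × (2950 − 13.9) × 19.9 / [3180 × (1 + 0.0966 × 19.9)] = 5.31×10^7 / 9293 = 5709 m³.
Q_w = (V·X)/(θ_c X_r) = 5709 × 3180 / (19.9 × 11500) = 79.33 m³/d.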